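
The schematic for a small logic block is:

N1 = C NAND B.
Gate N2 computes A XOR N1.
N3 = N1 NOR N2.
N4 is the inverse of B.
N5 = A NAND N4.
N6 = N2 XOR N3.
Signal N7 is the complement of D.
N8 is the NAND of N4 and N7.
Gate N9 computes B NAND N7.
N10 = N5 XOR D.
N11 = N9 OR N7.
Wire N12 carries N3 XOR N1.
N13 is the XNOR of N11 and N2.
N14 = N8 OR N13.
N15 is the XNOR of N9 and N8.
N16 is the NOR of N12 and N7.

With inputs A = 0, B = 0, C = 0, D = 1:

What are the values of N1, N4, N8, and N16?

N1 = C NAND B = 0 NAND 0 = 1
N2 = A XOR N1 = 0 XOR 1 = 1
N3 = N1 NOR N2 = 1 NOR 1 = 0
N4 = NOT B = NOT 0 = 1
N7 = NOT D = NOT 1 = 0
N8 = N4 NAND N7 = 1 NAND 0 = 1
N12 = N3 XOR N1 = 0 XOR 1 = 1
N16 = N12 NOR N7 = 1 NOR 0 = 0

N1 = 1  N4 = 1  N8 = 1  N16 = 0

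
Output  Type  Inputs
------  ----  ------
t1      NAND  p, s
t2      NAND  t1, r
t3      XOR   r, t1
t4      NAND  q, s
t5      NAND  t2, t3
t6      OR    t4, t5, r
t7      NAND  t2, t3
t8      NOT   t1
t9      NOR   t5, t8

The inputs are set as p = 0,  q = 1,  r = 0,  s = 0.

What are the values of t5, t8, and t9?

t1 = p NAND s = 0 NAND 0 = 1
t2 = t1 NAND r = 1 NAND 0 = 1
t3 = r XOR t1 = 0 XOR 1 = 1
t5 = t2 NAND t3 = 1 NAND 1 = 0
t8 = NOT t1 = NOT 1 = 0
t9 = t5 NOR t8 = 0 NOR 0 = 1

t5 = 0, t8 = 0, t9 = 1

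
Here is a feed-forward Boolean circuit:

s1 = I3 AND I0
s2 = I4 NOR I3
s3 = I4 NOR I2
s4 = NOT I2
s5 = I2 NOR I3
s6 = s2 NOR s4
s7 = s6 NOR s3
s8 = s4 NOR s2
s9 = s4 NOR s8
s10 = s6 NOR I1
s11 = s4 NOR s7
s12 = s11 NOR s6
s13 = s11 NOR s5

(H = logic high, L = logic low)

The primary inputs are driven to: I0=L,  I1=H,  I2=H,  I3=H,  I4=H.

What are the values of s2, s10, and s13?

s2 = L, s10 = L, s13 = L

s2 = I4 NOR I3 = H NOR H = L
s3 = I4 NOR I2 = H NOR H = L
s4 = NOT I2 = NOT H = L
s5 = I2 NOR I3 = H NOR H = L
s6 = s2 NOR s4 = L NOR L = H
s7 = s6 NOR s3 = H NOR L = L
s10 = s6 NOR I1 = H NOR H = L
s11 = s4 NOR s7 = L NOR L = H
s13 = s11 NOR s5 = H NOR L = L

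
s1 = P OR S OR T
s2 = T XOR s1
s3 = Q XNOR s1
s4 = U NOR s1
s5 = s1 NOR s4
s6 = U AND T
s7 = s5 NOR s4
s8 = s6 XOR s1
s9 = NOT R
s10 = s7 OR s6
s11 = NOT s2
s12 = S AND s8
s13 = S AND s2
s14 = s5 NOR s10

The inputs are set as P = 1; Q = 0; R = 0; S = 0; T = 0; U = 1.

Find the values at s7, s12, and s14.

s1 = P OR S OR T = 1 OR 0 OR 0 = 1
s4 = U NOR s1 = 1 NOR 1 = 0
s5 = s1 NOR s4 = 1 NOR 0 = 0
s6 = U AND T = 1 AND 0 = 0
s7 = s5 NOR s4 = 0 NOR 0 = 1
s8 = s6 XOR s1 = 0 XOR 1 = 1
s10 = s7 OR s6 = 1 OR 0 = 1
s12 = S AND s8 = 0 AND 1 = 0
s14 = s5 NOR s10 = 0 NOR 1 = 0

s7 = 1; s12 = 0; s14 = 0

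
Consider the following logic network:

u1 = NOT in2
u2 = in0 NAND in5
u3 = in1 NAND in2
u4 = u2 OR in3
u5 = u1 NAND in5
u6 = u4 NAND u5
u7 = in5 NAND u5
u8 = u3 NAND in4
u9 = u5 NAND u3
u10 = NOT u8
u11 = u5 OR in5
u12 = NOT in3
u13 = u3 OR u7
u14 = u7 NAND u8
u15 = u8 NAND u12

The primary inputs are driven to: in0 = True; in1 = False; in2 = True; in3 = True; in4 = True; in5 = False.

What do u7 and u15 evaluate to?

u1 = NOT in2 = NOT True = False
u3 = in1 NAND in2 = False NAND True = True
u5 = u1 NAND in5 = False NAND False = True
u7 = in5 NAND u5 = False NAND True = True
u8 = u3 NAND in4 = True NAND True = False
u12 = NOT in3 = NOT True = False
u15 = u8 NAND u12 = False NAND False = True

u7 = True  u15 = True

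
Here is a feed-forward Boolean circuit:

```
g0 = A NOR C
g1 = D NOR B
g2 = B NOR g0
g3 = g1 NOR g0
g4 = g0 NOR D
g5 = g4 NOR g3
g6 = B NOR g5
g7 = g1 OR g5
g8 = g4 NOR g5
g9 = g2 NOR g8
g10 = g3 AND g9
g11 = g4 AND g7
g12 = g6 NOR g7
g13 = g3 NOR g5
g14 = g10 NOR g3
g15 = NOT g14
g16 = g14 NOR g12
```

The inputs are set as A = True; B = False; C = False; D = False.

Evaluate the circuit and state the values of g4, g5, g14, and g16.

g4 = True, g5 = False, g14 = True, g16 = False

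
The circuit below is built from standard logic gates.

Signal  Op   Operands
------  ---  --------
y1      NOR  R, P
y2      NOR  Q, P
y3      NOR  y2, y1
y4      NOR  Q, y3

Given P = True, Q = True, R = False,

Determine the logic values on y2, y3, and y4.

y1 = R NOR P = False NOR True = False
y2 = Q NOR P = True NOR True = False
y3 = y2 NOR y1 = False NOR False = True
y4 = Q NOR y3 = True NOR True = False

y2 = False, y3 = True, y4 = False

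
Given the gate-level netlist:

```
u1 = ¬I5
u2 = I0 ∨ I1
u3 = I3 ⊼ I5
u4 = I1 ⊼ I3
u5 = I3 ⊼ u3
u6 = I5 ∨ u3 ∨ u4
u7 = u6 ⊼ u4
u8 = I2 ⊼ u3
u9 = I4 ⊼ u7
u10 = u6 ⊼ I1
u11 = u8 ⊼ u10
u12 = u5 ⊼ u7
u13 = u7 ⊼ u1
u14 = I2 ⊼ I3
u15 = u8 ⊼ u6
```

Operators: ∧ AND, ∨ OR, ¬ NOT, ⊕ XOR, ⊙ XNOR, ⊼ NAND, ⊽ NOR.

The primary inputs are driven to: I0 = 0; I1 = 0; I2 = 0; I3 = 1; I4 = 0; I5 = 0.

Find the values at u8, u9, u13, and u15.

u1 = NOT I5 = NOT 0 = 1
u3 = I3 NAND I5 = 1 NAND 0 = 1
u4 = I1 NAND I3 = 0 NAND 1 = 1
u6 = I5 OR u3 OR u4 = 0 OR 1 OR 1 = 1
u7 = u6 NAND u4 = 1 NAND 1 = 0
u8 = I2 NAND u3 = 0 NAND 1 = 1
u9 = I4 NAND u7 = 0 NAND 0 = 1
u13 = u7 NAND u1 = 0 NAND 1 = 1
u15 = u8 NAND u6 = 1 NAND 1 = 0

u8 = 1, u9 = 1, u13 = 1, u15 = 0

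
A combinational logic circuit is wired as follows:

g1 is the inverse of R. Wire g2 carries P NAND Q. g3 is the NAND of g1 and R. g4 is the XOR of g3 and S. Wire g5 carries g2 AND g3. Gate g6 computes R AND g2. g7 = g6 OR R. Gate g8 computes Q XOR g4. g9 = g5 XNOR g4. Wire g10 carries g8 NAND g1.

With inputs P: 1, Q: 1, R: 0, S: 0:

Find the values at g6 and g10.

g1 = NOT R = NOT 0 = 1
g2 = P NAND Q = 1 NAND 1 = 0
g3 = g1 NAND R = 1 NAND 0 = 1
g4 = g3 XOR S = 1 XOR 0 = 1
g6 = R AND g2 = 0 AND 0 = 0
g8 = Q XOR g4 = 1 XOR 1 = 0
g10 = g8 NAND g1 = 0 NAND 1 = 1

g6 = 0, g10 = 1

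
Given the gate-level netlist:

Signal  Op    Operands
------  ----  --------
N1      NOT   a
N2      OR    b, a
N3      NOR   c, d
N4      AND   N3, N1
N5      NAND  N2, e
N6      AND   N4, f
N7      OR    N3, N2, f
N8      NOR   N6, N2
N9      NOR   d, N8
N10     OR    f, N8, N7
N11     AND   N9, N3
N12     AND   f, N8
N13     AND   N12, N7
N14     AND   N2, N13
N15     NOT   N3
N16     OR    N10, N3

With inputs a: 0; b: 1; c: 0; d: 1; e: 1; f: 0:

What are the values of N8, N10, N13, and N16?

N8 = 0; N10 = 1; N13 = 0; N16 = 1

N1 = NOT a = NOT 0 = 1
N2 = b OR a = 1 OR 0 = 1
N3 = c NOR d = 0 NOR 1 = 0
N4 = N3 AND N1 = 0 AND 1 = 0
N6 = N4 AND f = 0 AND 0 = 0
N7 = N3 OR N2 OR f = 0 OR 1 OR 0 = 1
N8 = N6 NOR N2 = 0 NOR 1 = 0
N10 = f OR N8 OR N7 = 0 OR 0 OR 1 = 1
N12 = f AND N8 = 0 AND 0 = 0
N13 = N12 AND N7 = 0 AND 1 = 0
N16 = N10 OR N3 = 1 OR 0 = 1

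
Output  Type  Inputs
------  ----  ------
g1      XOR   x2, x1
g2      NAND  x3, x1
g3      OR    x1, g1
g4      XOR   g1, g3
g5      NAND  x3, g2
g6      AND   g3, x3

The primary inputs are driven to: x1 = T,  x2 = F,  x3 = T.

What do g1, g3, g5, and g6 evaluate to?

g1 = T; g3 = T; g5 = T; g6 = T

g1 = x2 XOR x1 = F XOR T = T
g2 = x3 NAND x1 = T NAND T = F
g3 = x1 OR g1 = T OR T = T
g5 = x3 NAND g2 = T NAND F = T
g6 = g3 AND x3 = T AND T = T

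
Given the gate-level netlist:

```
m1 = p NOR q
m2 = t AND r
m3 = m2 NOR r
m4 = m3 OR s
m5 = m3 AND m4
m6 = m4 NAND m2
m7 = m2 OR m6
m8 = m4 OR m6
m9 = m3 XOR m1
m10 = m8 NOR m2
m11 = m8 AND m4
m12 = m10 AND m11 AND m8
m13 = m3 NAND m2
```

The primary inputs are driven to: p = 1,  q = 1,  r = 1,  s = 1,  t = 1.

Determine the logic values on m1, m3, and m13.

m1 = 0, m3 = 0, m13 = 1

m1 = p NOR q = 1 NOR 1 = 0
m2 = t AND r = 1 AND 1 = 1
m3 = m2 NOR r = 1 NOR 1 = 0
m13 = m3 NAND m2 = 0 NAND 1 = 1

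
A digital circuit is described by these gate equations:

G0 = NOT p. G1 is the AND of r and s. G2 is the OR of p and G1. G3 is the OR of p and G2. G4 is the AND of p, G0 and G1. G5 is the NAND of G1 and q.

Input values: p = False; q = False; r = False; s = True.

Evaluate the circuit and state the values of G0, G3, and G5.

G0 = True, G3 = False, G5 = True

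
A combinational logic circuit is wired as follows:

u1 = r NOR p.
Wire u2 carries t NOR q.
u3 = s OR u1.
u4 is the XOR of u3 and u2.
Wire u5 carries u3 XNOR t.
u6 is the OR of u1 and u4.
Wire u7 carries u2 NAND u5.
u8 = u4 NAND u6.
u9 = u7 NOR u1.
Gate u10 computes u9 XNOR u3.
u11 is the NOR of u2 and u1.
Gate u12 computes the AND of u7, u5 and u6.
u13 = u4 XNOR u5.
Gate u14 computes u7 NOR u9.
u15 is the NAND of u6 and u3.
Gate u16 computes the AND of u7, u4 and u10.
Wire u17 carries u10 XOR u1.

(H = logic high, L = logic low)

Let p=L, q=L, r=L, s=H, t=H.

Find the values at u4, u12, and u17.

u4 = H; u12 = H; u17 = H

u1 = r NOR p = L NOR L = H
u2 = t NOR q = H NOR L = L
u3 = s OR u1 = H OR H = H
u4 = u3 XOR u2 = H XOR L = H
u5 = u3 XNOR t = H XNOR H = H
u6 = u1 OR u4 = H OR H = H
u7 = u2 NAND u5 = L NAND H = H
u9 = u7 NOR u1 = H NOR H = L
u10 = u9 XNOR u3 = L XNOR H = L
u12 = u7 AND u5 AND u6 = H AND H AND H = H
u17 = u10 XOR u1 = L XOR H = H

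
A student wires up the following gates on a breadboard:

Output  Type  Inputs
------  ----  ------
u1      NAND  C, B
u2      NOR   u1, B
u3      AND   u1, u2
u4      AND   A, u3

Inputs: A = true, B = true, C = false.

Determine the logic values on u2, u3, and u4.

u1 = C NAND B = false NAND true = true
u2 = u1 NOR B = true NOR true = false
u3 = u1 AND u2 = true AND false = false
u4 = A AND u3 = true AND false = false

u2 = false; u3 = false; u4 = false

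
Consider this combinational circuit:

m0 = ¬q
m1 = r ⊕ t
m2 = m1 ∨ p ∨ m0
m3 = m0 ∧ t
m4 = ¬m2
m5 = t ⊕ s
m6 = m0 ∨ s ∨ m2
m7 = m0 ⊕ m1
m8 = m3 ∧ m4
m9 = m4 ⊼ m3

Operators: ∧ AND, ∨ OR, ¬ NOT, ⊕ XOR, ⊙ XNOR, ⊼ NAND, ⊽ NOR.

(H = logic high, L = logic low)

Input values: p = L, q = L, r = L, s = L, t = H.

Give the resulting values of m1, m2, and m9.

m1 = H; m2 = H; m9 = H

m0 = NOT q = NOT L = H
m1 = r XOR t = L XOR H = H
m2 = m1 OR p OR m0 = H OR L OR H = H
m3 = m0 AND t = H AND H = H
m4 = NOT m2 = NOT H = L
m9 = m4 NAND m3 = L NAND H = H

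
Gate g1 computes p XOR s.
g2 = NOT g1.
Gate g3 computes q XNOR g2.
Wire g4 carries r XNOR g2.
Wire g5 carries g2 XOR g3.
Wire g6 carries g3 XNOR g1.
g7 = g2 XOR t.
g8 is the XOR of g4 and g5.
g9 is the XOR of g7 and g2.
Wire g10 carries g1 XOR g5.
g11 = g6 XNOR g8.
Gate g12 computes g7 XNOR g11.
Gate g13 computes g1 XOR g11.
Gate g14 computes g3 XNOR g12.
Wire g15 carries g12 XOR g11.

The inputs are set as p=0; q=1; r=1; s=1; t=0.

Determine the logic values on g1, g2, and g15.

g1 = 1, g2 = 0, g15 = 1

g1 = p XOR s = 0 XOR 1 = 1
g2 = NOT g1 = NOT 1 = 0
g3 = q XNOR g2 = 1 XNOR 0 = 0
g4 = r XNOR g2 = 1 XNOR 0 = 0
g5 = g2 XOR g3 = 0 XOR 0 = 0
g6 = g3 XNOR g1 = 0 XNOR 1 = 0
g7 = g2 XOR t = 0 XOR 0 = 0
g8 = g4 XOR g5 = 0 XOR 0 = 0
g11 = g6 XNOR g8 = 0 XNOR 0 = 1
g12 = g7 XNOR g11 = 0 XNOR 1 = 0
g15 = g12 XOR g11 = 0 XOR 1 = 1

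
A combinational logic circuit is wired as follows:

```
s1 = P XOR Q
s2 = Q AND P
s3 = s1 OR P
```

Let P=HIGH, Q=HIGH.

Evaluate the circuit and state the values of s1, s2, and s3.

s1 = LOW  s2 = HIGH  s3 = HIGH

s1 = P XOR Q = HIGH XOR HIGH = LOW
s2 = Q AND P = HIGH AND HIGH = HIGH
s3 = s1 OR P = LOW OR HIGH = HIGH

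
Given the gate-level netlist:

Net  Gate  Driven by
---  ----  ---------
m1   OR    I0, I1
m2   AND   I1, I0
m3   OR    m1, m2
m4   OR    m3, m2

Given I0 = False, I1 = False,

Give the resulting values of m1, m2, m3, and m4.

m1 = False; m2 = False; m3 = False; m4 = False

m1 = I0 OR I1 = False OR False = False
m2 = I1 AND I0 = False AND False = False
m3 = m1 OR m2 = False OR False = False
m4 = m3 OR m2 = False OR False = False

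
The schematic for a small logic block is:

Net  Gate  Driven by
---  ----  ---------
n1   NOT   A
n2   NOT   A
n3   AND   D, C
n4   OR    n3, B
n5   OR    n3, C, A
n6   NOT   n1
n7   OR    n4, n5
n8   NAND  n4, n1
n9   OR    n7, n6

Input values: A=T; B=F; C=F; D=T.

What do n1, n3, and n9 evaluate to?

n1 = F  n3 = F  n9 = T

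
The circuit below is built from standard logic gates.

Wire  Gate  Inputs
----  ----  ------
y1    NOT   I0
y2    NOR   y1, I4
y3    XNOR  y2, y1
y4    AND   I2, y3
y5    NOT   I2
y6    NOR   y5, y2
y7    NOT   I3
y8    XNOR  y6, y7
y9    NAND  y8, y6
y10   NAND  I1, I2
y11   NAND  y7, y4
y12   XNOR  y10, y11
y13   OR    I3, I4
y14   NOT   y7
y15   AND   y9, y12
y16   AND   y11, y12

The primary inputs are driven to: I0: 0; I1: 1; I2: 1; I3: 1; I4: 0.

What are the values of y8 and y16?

y8 = 0, y16 = 0

y1 = NOT I0 = NOT 0 = 1
y2 = y1 NOR I4 = 1 NOR 0 = 0
y3 = y2 XNOR y1 = 0 XNOR 1 = 0
y4 = I2 AND y3 = 1 AND 0 = 0
y5 = NOT I2 = NOT 1 = 0
y6 = y5 NOR y2 = 0 NOR 0 = 1
y7 = NOT I3 = NOT 1 = 0
y8 = y6 XNOR y7 = 1 XNOR 0 = 0
y10 = I1 NAND I2 = 1 NAND 1 = 0
y11 = y7 NAND y4 = 0 NAND 0 = 1
y12 = y10 XNOR y11 = 0 XNOR 1 = 0
y16 = y11 AND y12 = 1 AND 0 = 0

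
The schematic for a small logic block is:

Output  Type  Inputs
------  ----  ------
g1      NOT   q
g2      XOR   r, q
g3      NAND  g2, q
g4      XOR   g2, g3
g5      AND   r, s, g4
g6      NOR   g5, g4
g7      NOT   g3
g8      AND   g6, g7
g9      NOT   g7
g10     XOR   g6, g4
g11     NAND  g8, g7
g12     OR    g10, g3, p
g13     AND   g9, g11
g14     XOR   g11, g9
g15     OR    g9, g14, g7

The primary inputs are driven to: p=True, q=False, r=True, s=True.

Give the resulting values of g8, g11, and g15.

g8 = False, g11 = True, g15 = True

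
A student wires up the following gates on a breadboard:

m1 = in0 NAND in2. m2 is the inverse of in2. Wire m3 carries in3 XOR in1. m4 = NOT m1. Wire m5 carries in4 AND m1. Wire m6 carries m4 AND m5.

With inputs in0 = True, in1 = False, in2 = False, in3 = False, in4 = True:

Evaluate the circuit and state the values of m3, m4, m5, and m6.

m1 = in0 NAND in2 = True NAND False = True
m3 = in3 XOR in1 = False XOR False = False
m4 = NOT m1 = NOT True = False
m5 = in4 AND m1 = True AND True = True
m6 = m4 AND m5 = False AND True = False

m3 = False  m4 = False  m5 = True  m6 = False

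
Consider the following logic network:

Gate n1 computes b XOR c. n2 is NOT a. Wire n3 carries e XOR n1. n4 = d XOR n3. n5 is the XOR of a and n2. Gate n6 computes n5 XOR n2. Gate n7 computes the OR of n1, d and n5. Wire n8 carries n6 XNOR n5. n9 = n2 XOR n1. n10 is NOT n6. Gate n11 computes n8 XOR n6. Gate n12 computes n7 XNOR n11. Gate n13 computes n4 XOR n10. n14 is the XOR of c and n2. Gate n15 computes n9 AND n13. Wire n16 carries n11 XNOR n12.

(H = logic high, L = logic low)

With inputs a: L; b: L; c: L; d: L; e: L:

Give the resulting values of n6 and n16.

n1 = b XOR c = L XOR L = L
n2 = NOT a = NOT L = H
n5 = a XOR n2 = L XOR H = H
n6 = n5 XOR n2 = H XOR H = L
n7 = n1 OR d OR n5 = L OR L OR H = H
n8 = n6 XNOR n5 = L XNOR H = L
n11 = n8 XOR n6 = L XOR L = L
n12 = n7 XNOR n11 = H XNOR L = L
n16 = n11 XNOR n12 = L XNOR L = H

n6 = L  n16 = H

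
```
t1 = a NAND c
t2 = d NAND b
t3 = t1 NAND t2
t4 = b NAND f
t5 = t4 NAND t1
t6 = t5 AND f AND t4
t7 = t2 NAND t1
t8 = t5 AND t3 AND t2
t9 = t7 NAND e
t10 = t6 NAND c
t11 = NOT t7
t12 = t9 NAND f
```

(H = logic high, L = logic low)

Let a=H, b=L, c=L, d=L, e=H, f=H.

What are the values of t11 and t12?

t1 = a NAND c = H NAND L = H
t2 = d NAND b = L NAND L = H
t7 = t2 NAND t1 = H NAND H = L
t9 = t7 NAND e = L NAND H = H
t11 = NOT t7 = NOT L = H
t12 = t9 NAND f = H NAND H = L

t11 = H  t12 = L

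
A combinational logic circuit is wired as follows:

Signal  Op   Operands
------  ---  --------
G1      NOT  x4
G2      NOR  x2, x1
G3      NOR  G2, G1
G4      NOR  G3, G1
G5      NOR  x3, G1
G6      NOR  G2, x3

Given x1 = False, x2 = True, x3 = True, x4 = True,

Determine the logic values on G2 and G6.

G2 = x2 NOR x1 = True NOR False = False
G6 = G2 NOR x3 = False NOR True = False

G2 = False, G6 = False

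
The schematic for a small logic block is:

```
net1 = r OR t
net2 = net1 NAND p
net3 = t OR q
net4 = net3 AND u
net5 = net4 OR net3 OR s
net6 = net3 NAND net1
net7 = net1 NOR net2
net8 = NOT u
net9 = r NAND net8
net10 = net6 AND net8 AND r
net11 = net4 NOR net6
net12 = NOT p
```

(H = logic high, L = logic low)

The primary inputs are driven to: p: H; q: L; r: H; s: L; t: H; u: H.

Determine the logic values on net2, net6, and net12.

net2 = L  net6 = L  net12 = L

net1 = r OR t = H OR H = H
net2 = net1 NAND p = H NAND H = L
net3 = t OR q = H OR L = H
net6 = net3 NAND net1 = H NAND H = L
net12 = NOT p = NOT H = L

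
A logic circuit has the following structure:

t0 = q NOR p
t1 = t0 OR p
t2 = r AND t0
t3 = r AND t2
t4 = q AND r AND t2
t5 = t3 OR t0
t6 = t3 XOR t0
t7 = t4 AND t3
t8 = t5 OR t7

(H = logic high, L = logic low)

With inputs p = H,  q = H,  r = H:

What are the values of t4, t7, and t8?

t0 = q NOR p = H NOR H = L
t2 = r AND t0 = H AND L = L
t3 = r AND t2 = H AND L = L
t4 = q AND r AND t2 = H AND H AND L = L
t5 = t3 OR t0 = L OR L = L
t7 = t4 AND t3 = L AND L = L
t8 = t5 OR t7 = L OR L = L

t4 = L  t7 = L  t8 = L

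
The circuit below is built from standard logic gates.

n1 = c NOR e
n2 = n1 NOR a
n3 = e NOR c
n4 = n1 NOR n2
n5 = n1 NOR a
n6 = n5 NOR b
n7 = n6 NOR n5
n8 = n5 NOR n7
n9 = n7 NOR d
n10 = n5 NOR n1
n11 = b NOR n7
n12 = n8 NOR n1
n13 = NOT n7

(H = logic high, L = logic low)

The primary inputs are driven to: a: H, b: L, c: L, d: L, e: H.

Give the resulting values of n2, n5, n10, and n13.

n2 = L, n5 = L, n10 = H, n13 = H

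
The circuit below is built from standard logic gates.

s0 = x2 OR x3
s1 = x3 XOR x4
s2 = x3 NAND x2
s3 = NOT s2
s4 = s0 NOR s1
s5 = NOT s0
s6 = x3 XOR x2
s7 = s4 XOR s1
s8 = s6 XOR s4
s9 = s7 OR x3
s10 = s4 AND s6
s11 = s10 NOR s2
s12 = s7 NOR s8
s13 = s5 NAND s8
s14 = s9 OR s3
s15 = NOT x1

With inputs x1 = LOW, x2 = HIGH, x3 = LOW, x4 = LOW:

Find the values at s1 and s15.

s1 = LOW, s15 = HIGH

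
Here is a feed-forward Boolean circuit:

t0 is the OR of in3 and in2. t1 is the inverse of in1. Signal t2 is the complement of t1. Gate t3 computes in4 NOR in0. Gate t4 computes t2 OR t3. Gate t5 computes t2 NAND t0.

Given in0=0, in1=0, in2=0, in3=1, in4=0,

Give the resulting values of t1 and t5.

t0 = in3 OR in2 = 1 OR 0 = 1
t1 = NOT in1 = NOT 0 = 1
t2 = NOT t1 = NOT 1 = 0
t5 = t2 NAND t0 = 0 NAND 1 = 1

t1 = 1, t5 = 1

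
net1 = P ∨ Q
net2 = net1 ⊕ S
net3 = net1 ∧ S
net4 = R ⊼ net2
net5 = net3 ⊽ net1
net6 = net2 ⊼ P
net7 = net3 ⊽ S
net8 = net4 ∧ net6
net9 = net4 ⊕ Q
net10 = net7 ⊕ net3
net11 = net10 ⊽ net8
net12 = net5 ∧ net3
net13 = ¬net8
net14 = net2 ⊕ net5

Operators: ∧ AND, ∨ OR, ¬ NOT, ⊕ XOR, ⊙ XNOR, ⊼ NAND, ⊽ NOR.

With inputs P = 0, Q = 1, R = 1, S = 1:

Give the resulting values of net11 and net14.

net1 = P OR Q = 0 OR 1 = 1
net2 = net1 XOR S = 1 XOR 1 = 0
net3 = net1 AND S = 1 AND 1 = 1
net4 = R NAND net2 = 1 NAND 0 = 1
net5 = net3 NOR net1 = 1 NOR 1 = 0
net6 = net2 NAND P = 0 NAND 0 = 1
net7 = net3 NOR S = 1 NOR 1 = 0
net8 = net4 AND net6 = 1 AND 1 = 1
net10 = net7 XOR net3 = 0 XOR 1 = 1
net11 = net10 NOR net8 = 1 NOR 1 = 0
net14 = net2 XOR net5 = 0 XOR 0 = 0

net11 = 0; net14 = 0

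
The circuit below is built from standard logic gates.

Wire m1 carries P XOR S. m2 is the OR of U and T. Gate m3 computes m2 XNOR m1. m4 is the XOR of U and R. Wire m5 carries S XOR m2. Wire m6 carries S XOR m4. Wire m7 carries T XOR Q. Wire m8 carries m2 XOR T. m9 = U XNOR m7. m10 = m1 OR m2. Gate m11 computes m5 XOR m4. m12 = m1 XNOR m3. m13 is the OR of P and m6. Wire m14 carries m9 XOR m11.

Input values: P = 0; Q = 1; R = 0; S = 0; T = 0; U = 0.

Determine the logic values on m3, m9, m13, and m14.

m1 = P XOR S = 0 XOR 0 = 0
m2 = U OR T = 0 OR 0 = 0
m3 = m2 XNOR m1 = 0 XNOR 0 = 1
m4 = U XOR R = 0 XOR 0 = 0
m5 = S XOR m2 = 0 XOR 0 = 0
m6 = S XOR m4 = 0 XOR 0 = 0
m7 = T XOR Q = 0 XOR 1 = 1
m9 = U XNOR m7 = 0 XNOR 1 = 0
m11 = m5 XOR m4 = 0 XOR 0 = 0
m13 = P OR m6 = 0 OR 0 = 0
m14 = m9 XOR m11 = 0 XOR 0 = 0

m3 = 1, m9 = 0, m13 = 0, m14 = 0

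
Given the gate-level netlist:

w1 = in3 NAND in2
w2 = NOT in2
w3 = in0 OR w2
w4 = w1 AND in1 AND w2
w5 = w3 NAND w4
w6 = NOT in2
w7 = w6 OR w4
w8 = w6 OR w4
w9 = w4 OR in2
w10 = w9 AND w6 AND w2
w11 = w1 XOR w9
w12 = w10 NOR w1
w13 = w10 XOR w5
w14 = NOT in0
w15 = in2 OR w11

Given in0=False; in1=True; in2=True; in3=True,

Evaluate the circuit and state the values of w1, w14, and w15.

w1 = in3 NAND in2 = True NAND True = False
w2 = NOT in2 = NOT True = False
w4 = w1 AND in1 AND w2 = False AND True AND False = False
w9 = w4 OR in2 = False OR True = True
w11 = w1 XOR w9 = False XOR True = True
w14 = NOT in0 = NOT False = True
w15 = in2 OR w11 = True OR True = True

w1 = False  w14 = True  w15 = True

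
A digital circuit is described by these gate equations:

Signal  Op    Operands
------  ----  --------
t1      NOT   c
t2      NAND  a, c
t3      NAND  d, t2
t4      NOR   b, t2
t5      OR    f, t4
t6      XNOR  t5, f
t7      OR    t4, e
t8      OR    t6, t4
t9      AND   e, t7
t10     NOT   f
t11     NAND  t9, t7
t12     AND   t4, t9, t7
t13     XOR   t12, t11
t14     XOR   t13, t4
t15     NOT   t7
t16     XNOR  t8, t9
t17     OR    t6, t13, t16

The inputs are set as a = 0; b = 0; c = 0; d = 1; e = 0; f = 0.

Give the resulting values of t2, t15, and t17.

t2 = a NAND c = 0 NAND 0 = 1
t4 = b NOR t2 = 0 NOR 1 = 0
t5 = f OR t4 = 0 OR 0 = 0
t6 = t5 XNOR f = 0 XNOR 0 = 1
t7 = t4 OR e = 0 OR 0 = 0
t8 = t6 OR t4 = 1 OR 0 = 1
t9 = e AND t7 = 0 AND 0 = 0
t11 = t9 NAND t7 = 0 NAND 0 = 1
t12 = t4 AND t9 AND t7 = 0 AND 0 AND 0 = 0
t13 = t12 XOR t11 = 0 XOR 1 = 1
t15 = NOT t7 = NOT 0 = 1
t16 = t8 XNOR t9 = 1 XNOR 0 = 0
t17 = t6 OR t13 OR t16 = 1 OR 1 OR 0 = 1

t2 = 1, t15 = 1, t17 = 1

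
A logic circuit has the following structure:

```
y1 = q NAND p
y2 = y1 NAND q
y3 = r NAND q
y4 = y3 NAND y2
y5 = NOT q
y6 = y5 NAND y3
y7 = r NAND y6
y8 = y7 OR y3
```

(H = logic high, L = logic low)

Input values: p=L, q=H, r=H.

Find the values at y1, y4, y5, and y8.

y1 = q NAND p = H NAND L = H
y2 = y1 NAND q = H NAND H = L
y3 = r NAND q = H NAND H = L
y4 = y3 NAND y2 = L NAND L = H
y5 = NOT q = NOT H = L
y6 = y5 NAND y3 = L NAND L = H
y7 = r NAND y6 = H NAND H = L
y8 = y7 OR y3 = L OR L = L

y1 = H  y4 = H  y5 = L  y8 = L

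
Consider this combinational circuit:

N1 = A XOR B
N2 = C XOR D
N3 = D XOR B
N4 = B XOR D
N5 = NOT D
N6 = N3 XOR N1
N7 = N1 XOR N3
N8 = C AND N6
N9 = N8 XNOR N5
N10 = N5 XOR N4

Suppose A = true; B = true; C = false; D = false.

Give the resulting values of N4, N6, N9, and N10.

N4 = true, N6 = true, N9 = false, N10 = false

N1 = A XOR B = true XOR true = false
N3 = D XOR B = false XOR true = true
N4 = B XOR D = true XOR false = true
N5 = NOT D = NOT false = true
N6 = N3 XOR N1 = true XOR false = true
N8 = C AND N6 = false AND true = false
N9 = N8 XNOR N5 = false XNOR true = false
N10 = N5 XOR N4 = true XOR true = false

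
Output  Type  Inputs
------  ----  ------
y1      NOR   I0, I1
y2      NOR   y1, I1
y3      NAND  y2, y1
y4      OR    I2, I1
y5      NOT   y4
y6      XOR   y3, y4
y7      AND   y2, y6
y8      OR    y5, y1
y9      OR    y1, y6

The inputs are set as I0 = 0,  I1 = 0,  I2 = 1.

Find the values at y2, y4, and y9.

y1 = I0 NOR I1 = 0 NOR 0 = 1
y2 = y1 NOR I1 = 1 NOR 0 = 0
y3 = y2 NAND y1 = 0 NAND 1 = 1
y4 = I2 OR I1 = 1 OR 0 = 1
y6 = y3 XOR y4 = 1 XOR 1 = 0
y9 = y1 OR y6 = 1 OR 0 = 1

y2 = 0; y4 = 1; y9 = 1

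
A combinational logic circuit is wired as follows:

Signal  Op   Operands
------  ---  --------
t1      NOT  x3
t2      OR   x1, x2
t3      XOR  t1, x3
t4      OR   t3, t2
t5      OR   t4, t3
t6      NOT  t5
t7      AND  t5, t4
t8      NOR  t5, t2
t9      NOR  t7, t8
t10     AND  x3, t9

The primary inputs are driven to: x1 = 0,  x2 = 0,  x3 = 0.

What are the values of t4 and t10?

t1 = NOT x3 = NOT 0 = 1
t2 = x1 OR x2 = 0 OR 0 = 0
t3 = t1 XOR x3 = 1 XOR 0 = 1
t4 = t3 OR t2 = 1 OR 0 = 1
t5 = t4 OR t3 = 1 OR 1 = 1
t7 = t5 AND t4 = 1 AND 1 = 1
t8 = t5 NOR t2 = 1 NOR 0 = 0
t9 = t7 NOR t8 = 1 NOR 0 = 0
t10 = x3 AND t9 = 0 AND 0 = 0

t4 = 1  t10 = 0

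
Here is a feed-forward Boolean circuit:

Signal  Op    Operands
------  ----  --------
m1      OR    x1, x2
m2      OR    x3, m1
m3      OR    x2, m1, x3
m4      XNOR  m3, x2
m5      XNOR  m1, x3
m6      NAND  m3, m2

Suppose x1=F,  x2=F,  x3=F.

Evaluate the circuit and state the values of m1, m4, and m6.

m1 = F  m4 = T  m6 = T

m1 = x1 OR x2 = F OR F = F
m2 = x3 OR m1 = F OR F = F
m3 = x2 OR m1 OR x3 = F OR F OR F = F
m4 = m3 XNOR x2 = F XNOR F = T
m6 = m3 NAND m2 = F NAND F = T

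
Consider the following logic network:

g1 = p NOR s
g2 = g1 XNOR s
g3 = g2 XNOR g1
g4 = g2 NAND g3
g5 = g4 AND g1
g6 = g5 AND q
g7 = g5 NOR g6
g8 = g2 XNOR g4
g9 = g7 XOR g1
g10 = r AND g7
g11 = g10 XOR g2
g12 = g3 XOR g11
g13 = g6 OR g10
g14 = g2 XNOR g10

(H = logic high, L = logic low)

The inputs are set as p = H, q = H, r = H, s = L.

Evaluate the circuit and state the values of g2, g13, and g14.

g2 = H  g13 = H  g14 = H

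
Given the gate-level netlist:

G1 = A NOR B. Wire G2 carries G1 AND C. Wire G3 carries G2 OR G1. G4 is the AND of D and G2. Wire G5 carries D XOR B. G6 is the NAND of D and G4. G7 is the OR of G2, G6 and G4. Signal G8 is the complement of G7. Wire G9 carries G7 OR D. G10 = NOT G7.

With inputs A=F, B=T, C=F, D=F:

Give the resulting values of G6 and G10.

G6 = T  G10 = F

G1 = A NOR B = F NOR T = F
G2 = G1 AND C = F AND F = F
G4 = D AND G2 = F AND F = F
G6 = D NAND G4 = F NAND F = T
G7 = G2 OR G6 OR G4 = F OR T OR F = T
G10 = NOT G7 = NOT T = F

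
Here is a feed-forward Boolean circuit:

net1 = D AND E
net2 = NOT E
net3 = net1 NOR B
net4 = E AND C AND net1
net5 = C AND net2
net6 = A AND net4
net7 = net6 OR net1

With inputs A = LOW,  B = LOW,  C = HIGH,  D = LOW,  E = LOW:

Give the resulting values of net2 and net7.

net1 = D AND E = LOW AND LOW = LOW
net2 = NOT E = NOT LOW = HIGH
net4 = E AND C AND net1 = LOW AND HIGH AND LOW = LOW
net6 = A AND net4 = LOW AND LOW = LOW
net7 = net6 OR net1 = LOW OR LOW = LOW

net2 = HIGH  net7 = LOW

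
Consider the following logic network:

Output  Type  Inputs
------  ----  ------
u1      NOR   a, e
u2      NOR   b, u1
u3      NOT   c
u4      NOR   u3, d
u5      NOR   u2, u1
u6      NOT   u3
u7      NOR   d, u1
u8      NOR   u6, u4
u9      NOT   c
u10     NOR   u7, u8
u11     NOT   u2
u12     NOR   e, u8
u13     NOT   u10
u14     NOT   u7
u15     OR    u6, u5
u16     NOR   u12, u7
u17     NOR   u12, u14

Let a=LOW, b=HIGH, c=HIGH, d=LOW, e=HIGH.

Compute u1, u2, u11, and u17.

u1 = LOW  u2 = LOW  u11 = HIGH  u17 = HIGH

u1 = a NOR e = LOW NOR HIGH = LOW
u2 = b NOR u1 = HIGH NOR LOW = LOW
u3 = NOT c = NOT HIGH = LOW
u4 = u3 NOR d = LOW NOR LOW = HIGH
u6 = NOT u3 = NOT LOW = HIGH
u7 = d NOR u1 = LOW NOR LOW = HIGH
u8 = u6 NOR u4 = HIGH NOR HIGH = LOW
u11 = NOT u2 = NOT LOW = HIGH
u12 = e NOR u8 = HIGH NOR LOW = LOW
u14 = NOT u7 = NOT HIGH = LOW
u17 = u12 NOR u14 = LOW NOR LOW = HIGH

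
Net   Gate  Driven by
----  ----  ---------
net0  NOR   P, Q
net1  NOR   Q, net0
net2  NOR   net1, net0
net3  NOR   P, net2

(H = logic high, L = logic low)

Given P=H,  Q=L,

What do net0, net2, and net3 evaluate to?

net0 = L; net2 = L; net3 = L

net0 = P NOR Q = H NOR L = L
net1 = Q NOR net0 = L NOR L = H
net2 = net1 NOR net0 = H NOR L = L
net3 = P NOR net2 = H NOR L = L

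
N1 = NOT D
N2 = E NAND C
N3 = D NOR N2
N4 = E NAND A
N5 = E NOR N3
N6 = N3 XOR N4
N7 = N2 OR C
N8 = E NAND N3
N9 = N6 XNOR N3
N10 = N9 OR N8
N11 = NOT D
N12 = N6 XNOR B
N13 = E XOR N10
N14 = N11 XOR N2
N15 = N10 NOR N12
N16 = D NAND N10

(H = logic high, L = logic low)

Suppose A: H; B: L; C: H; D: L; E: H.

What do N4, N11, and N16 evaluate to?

N2 = E NAND C = H NAND H = L
N3 = D NOR N2 = L NOR L = H
N4 = E NAND A = H NAND H = L
N6 = N3 XOR N4 = H XOR L = H
N8 = E NAND N3 = H NAND H = L
N9 = N6 XNOR N3 = H XNOR H = H
N10 = N9 OR N8 = H OR L = H
N11 = NOT D = NOT L = H
N16 = D NAND N10 = L NAND H = H

N4 = L, N11 = H, N16 = H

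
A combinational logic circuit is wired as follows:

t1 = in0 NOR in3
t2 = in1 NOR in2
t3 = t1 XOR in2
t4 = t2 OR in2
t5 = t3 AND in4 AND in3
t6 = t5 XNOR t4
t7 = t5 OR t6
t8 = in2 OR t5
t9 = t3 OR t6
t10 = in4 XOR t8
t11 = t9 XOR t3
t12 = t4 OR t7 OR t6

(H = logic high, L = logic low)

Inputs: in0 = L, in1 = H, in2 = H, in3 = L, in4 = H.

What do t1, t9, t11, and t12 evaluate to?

t1 = in0 NOR in3 = L NOR L = H
t2 = in1 NOR in2 = H NOR H = L
t3 = t1 XOR in2 = H XOR H = L
t4 = t2 OR in2 = L OR H = H
t5 = t3 AND in4 AND in3 = L AND H AND L = L
t6 = t5 XNOR t4 = L XNOR H = L
t7 = t5 OR t6 = L OR L = L
t9 = t3 OR t6 = L OR L = L
t11 = t9 XOR t3 = L XOR L = L
t12 = t4 OR t7 OR t6 = H OR L OR L = H

t1 = H; t9 = L; t11 = L; t12 = H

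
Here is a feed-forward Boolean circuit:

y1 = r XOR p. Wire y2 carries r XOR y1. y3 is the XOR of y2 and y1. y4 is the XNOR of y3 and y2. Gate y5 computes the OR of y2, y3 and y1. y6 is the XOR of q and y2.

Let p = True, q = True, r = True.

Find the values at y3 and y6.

y3 = True  y6 = False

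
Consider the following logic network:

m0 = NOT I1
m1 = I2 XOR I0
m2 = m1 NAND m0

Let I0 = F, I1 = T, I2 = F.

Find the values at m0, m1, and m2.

m0 = NOT I1 = NOT T = F
m1 = I2 XOR I0 = F XOR F = F
m2 = m1 NAND m0 = F NAND F = T

m0 = F, m1 = F, m2 = T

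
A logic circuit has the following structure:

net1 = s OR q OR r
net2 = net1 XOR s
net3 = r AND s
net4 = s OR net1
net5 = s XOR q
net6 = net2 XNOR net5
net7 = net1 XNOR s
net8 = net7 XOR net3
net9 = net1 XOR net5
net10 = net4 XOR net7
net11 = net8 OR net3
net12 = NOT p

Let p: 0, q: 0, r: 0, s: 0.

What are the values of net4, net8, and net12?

net1 = s OR q OR r = 0 OR 0 OR 0 = 0
net3 = r AND s = 0 AND 0 = 0
net4 = s OR net1 = 0 OR 0 = 0
net7 = net1 XNOR s = 0 XNOR 0 = 1
net8 = net7 XOR net3 = 1 XOR 0 = 1
net12 = NOT p = NOT 0 = 1

net4 = 0  net8 = 1  net12 = 1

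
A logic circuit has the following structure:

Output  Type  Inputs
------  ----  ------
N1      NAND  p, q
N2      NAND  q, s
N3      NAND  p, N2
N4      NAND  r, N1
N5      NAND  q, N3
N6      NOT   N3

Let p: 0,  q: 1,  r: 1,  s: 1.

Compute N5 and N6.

N2 = q NAND s = 1 NAND 1 = 0
N3 = p NAND N2 = 0 NAND 0 = 1
N5 = q NAND N3 = 1 NAND 1 = 0
N6 = NOT N3 = NOT 1 = 0

N5 = 0  N6 = 0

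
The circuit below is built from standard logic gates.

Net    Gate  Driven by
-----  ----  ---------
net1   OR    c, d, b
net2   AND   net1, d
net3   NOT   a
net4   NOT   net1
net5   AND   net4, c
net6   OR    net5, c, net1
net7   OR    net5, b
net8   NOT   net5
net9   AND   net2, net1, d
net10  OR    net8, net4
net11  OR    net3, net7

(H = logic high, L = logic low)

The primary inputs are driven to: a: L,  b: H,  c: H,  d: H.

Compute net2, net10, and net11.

net1 = c OR d OR b = H OR H OR H = H
net2 = net1 AND d = H AND H = H
net3 = NOT a = NOT L = H
net4 = NOT net1 = NOT H = L
net5 = net4 AND c = L AND H = L
net7 = net5 OR b = L OR H = H
net8 = NOT net5 = NOT L = H
net10 = net8 OR net4 = H OR L = H
net11 = net3 OR net7 = H OR H = H

net2 = H; net10 = H; net11 = H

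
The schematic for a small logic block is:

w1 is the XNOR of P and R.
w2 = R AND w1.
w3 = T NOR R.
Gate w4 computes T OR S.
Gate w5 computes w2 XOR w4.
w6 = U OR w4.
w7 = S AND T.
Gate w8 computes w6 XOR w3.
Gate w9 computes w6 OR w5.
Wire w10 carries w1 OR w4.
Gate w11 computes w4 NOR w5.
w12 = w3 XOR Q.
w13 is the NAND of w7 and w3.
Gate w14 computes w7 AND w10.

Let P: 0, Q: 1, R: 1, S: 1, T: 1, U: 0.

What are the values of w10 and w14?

w10 = 1; w14 = 1

w1 = P XNOR R = 0 XNOR 1 = 0
w4 = T OR S = 1 OR 1 = 1
w7 = S AND T = 1 AND 1 = 1
w10 = w1 OR w4 = 0 OR 1 = 1
w14 = w7 AND w10 = 1 AND 1 = 1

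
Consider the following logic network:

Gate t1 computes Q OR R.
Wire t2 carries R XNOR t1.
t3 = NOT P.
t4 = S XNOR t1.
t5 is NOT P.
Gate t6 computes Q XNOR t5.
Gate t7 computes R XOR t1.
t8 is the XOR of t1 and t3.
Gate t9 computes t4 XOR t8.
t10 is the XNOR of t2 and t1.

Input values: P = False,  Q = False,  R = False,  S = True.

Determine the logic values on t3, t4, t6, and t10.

t3 = True  t4 = False  t6 = False  t10 = False

t1 = Q OR R = False OR False = False
t2 = R XNOR t1 = False XNOR False = True
t3 = NOT P = NOT False = True
t4 = S XNOR t1 = True XNOR False = False
t5 = NOT P = NOT False = True
t6 = Q XNOR t5 = False XNOR True = False
t10 = t2 XNOR t1 = True XNOR False = False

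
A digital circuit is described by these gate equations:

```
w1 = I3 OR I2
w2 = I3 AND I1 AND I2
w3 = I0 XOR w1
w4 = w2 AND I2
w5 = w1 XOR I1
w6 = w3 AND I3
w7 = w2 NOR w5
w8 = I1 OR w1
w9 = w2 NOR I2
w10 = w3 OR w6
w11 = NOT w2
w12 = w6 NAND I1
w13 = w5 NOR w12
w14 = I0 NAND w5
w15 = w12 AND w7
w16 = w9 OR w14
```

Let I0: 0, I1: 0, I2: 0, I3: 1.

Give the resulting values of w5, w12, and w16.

w5 = 1; w12 = 1; w16 = 1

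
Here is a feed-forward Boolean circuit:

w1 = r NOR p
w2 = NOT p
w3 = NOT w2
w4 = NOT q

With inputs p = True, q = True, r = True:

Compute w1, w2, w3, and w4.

w1 = False, w2 = False, w3 = True, w4 = False

w1 = r NOR p = True NOR True = False
w2 = NOT p = NOT True = False
w3 = NOT w2 = NOT False = True
w4 = NOT q = NOT True = False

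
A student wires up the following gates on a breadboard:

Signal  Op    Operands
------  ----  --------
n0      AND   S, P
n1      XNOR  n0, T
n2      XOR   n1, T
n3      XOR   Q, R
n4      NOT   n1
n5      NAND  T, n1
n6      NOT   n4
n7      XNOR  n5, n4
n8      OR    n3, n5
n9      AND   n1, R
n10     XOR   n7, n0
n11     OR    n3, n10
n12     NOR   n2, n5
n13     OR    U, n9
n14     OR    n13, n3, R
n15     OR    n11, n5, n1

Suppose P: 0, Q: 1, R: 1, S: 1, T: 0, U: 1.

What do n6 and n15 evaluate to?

n0 = S AND P = 1 AND 0 = 0
n1 = n0 XNOR T = 0 XNOR 0 = 1
n3 = Q XOR R = 1 XOR 1 = 0
n4 = NOT n1 = NOT 1 = 0
n5 = T NAND n1 = 0 NAND 1 = 1
n6 = NOT n4 = NOT 0 = 1
n7 = n5 XNOR n4 = 1 XNOR 0 = 0
n10 = n7 XOR n0 = 0 XOR 0 = 0
n11 = n3 OR n10 = 0 OR 0 = 0
n15 = n11 OR n5 OR n1 = 0 OR 1 OR 1 = 1

n6 = 1, n15 = 1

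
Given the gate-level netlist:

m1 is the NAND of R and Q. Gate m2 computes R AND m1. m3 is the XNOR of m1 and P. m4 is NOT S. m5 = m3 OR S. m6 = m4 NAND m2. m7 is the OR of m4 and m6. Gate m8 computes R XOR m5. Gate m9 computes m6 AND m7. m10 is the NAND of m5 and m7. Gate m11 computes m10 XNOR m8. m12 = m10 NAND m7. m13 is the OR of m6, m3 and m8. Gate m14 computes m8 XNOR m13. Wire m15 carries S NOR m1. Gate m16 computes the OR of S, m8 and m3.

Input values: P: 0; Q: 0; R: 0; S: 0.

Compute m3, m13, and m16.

m1 = R NAND Q = 0 NAND 0 = 1
m2 = R AND m1 = 0 AND 1 = 0
m3 = m1 XNOR P = 1 XNOR 0 = 0
m4 = NOT S = NOT 0 = 1
m5 = m3 OR S = 0 OR 0 = 0
m6 = m4 NAND m2 = 1 NAND 0 = 1
m8 = R XOR m5 = 0 XOR 0 = 0
m13 = m6 OR m3 OR m8 = 1 OR 0 OR 0 = 1
m16 = S OR m8 OR m3 = 0 OR 0 OR 0 = 0

m3 = 0, m13 = 1, m16 = 0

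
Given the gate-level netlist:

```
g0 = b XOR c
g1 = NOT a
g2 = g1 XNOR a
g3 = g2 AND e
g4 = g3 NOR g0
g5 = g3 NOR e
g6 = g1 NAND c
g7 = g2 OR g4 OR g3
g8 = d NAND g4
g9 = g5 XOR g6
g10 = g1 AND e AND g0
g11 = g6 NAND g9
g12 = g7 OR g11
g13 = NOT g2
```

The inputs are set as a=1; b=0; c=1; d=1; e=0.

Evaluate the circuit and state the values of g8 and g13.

g0 = b XOR c = 0 XOR 1 = 1
g1 = NOT a = NOT 1 = 0
g2 = g1 XNOR a = 0 XNOR 1 = 0
g3 = g2 AND e = 0 AND 0 = 0
g4 = g3 NOR g0 = 0 NOR 1 = 0
g8 = d NAND g4 = 1 NAND 0 = 1
g13 = NOT g2 = NOT 0 = 1

g8 = 1, g13 = 1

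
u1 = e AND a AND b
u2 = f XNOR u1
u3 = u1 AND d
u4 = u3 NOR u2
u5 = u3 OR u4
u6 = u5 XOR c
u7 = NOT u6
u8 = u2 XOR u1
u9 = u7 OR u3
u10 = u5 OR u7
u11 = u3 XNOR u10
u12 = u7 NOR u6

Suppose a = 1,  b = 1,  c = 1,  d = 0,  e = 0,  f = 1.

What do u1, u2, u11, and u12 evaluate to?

u1 = e AND a AND b = 0 AND 1 AND 1 = 0
u2 = f XNOR u1 = 1 XNOR 0 = 0
u3 = u1 AND d = 0 AND 0 = 0
u4 = u3 NOR u2 = 0 NOR 0 = 1
u5 = u3 OR u4 = 0 OR 1 = 1
u6 = u5 XOR c = 1 XOR 1 = 0
u7 = NOT u6 = NOT 0 = 1
u10 = u5 OR u7 = 1 OR 1 = 1
u11 = u3 XNOR u10 = 0 XNOR 1 = 0
u12 = u7 NOR u6 = 1 NOR 0 = 0

u1 = 0  u2 = 0  u11 = 0  u12 = 0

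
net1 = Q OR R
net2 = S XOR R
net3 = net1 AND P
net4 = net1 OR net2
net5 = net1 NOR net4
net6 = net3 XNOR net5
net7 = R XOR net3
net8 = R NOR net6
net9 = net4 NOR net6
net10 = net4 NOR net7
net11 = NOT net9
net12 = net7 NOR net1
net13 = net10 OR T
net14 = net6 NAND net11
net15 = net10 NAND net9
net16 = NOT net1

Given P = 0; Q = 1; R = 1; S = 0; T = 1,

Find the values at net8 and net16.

net1 = Q OR R = 1 OR 1 = 1
net2 = S XOR R = 0 XOR 1 = 1
net3 = net1 AND P = 1 AND 0 = 0
net4 = net1 OR net2 = 1 OR 1 = 1
net5 = net1 NOR net4 = 1 NOR 1 = 0
net6 = net3 XNOR net5 = 0 XNOR 0 = 1
net8 = R NOR net6 = 1 NOR 1 = 0
net16 = NOT net1 = NOT 1 = 0

net8 = 0; net16 = 0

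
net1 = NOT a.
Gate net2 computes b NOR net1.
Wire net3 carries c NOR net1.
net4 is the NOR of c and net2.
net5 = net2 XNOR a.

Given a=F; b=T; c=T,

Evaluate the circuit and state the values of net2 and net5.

net2 = F, net5 = T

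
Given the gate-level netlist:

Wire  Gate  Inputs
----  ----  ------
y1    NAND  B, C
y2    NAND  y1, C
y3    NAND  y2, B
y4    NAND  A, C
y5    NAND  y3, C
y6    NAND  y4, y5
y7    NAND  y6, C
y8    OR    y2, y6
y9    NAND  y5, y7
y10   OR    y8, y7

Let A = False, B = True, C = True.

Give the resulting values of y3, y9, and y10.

y1 = B NAND C = True NAND True = False
y2 = y1 NAND C = False NAND True = True
y3 = y2 NAND B = True NAND True = False
y4 = A NAND C = False NAND True = True
y5 = y3 NAND C = False NAND True = True
y6 = y4 NAND y5 = True NAND True = False
y7 = y6 NAND C = False NAND True = True
y8 = y2 OR y6 = True OR False = True
y9 = y5 NAND y7 = True NAND True = False
y10 = y8 OR y7 = True OR True = True

y3 = False, y9 = False, y10 = True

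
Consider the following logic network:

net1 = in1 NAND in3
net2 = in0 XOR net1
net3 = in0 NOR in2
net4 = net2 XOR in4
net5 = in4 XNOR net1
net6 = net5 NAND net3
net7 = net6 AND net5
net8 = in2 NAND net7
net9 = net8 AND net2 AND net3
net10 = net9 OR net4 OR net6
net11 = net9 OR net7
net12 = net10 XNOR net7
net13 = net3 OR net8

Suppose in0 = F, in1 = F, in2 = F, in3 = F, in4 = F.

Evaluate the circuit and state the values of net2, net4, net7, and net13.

net2 = T; net4 = T; net7 = F; net13 = T

net1 = in1 NAND in3 = F NAND F = T
net2 = in0 XOR net1 = F XOR T = T
net3 = in0 NOR in2 = F NOR F = T
net4 = net2 XOR in4 = T XOR F = T
net5 = in4 XNOR net1 = F XNOR T = F
net6 = net5 NAND net3 = F NAND T = T
net7 = net6 AND net5 = T AND F = F
net8 = in2 NAND net7 = F NAND F = T
net13 = net3 OR net8 = T OR T = T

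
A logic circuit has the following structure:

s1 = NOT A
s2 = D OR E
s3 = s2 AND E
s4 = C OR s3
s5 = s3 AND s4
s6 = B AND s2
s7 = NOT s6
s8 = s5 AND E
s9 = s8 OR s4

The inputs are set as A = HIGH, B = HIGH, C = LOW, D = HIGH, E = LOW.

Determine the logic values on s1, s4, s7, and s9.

s1 = LOW  s4 = LOW  s7 = LOW  s9 = LOW

s1 = NOT A = NOT HIGH = LOW
s2 = D OR E = HIGH OR LOW = HIGH
s3 = s2 AND E = HIGH AND LOW = LOW
s4 = C OR s3 = LOW OR LOW = LOW
s5 = s3 AND s4 = LOW AND LOW = LOW
s6 = B AND s2 = HIGH AND HIGH = HIGH
s7 = NOT s6 = NOT HIGH = LOW
s8 = s5 AND E = LOW AND LOW = LOW
s9 = s8 OR s4 = LOW OR LOW = LOW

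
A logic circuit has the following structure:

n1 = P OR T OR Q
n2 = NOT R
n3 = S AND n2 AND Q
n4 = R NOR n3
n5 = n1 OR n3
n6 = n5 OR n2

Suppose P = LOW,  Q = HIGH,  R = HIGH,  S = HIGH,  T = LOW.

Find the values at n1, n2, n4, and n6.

n1 = P OR T OR Q = LOW OR LOW OR HIGH = HIGH
n2 = NOT R = NOT HIGH = LOW
n3 = S AND n2 AND Q = HIGH AND LOW AND HIGH = LOW
n4 = R NOR n3 = HIGH NOR LOW = LOW
n5 = n1 OR n3 = HIGH OR LOW = HIGH
n6 = n5 OR n2 = HIGH OR LOW = HIGH

n1 = HIGH; n2 = LOW; n4 = LOW; n6 = HIGH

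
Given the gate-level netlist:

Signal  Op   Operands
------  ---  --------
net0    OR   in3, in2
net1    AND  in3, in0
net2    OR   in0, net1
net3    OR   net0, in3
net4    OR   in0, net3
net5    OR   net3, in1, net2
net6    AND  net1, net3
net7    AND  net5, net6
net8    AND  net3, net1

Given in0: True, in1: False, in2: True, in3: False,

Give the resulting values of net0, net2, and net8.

net0 = in3 OR in2 = False OR True = True
net1 = in3 AND in0 = False AND True = False
net2 = in0 OR net1 = True OR False = True
net3 = net0 OR in3 = True OR False = True
net8 = net3 AND net1 = True AND False = False

net0 = True; net2 = True; net8 = False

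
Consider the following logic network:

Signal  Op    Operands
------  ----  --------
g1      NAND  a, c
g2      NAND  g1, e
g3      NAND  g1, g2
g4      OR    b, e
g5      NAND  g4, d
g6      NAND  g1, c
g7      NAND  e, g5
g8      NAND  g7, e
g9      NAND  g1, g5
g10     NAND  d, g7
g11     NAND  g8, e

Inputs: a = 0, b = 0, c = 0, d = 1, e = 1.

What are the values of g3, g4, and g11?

g3 = 1  g4 = 1  g11 = 1

g1 = a NAND c = 0 NAND 0 = 1
g2 = g1 NAND e = 1 NAND 1 = 0
g3 = g1 NAND g2 = 1 NAND 0 = 1
g4 = b OR e = 0 OR 1 = 1
g5 = g4 NAND d = 1 NAND 1 = 0
g7 = e NAND g5 = 1 NAND 0 = 1
g8 = g7 NAND e = 1 NAND 1 = 0
g11 = g8 NAND e = 0 NAND 1 = 1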